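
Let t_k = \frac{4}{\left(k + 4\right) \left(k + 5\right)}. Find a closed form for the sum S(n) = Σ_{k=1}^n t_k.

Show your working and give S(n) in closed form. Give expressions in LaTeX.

r(k) = (k + 4)/(k + 6) after simplifying.
So A=k + 4 and B=k + 6, with C=1.
Key eq: (k + 4)·f(k+1) = (k + 5)·f(k) + (1).
Degrees (1,1,0) ⇒ d ≤ 1.
Solve for f: f(k) = k/4 (degree 1 ≤ 1).
Get s_k = R·t_k = k/(k + 4) with R(k) = B(k−1)f(k)/C(k) = k*(k + 5)/4.
Verify: 4/(k**2 + 9*k + 20) matches t_k.
Σ_(k=1)^n t_k = s_(n+1) − s_(1) = ((n + 1)/(n + 5)) − (1/5), i.e. 4*n/(5*(n + 5)).

S(n) = \frac{4 n}{5 \left(n + 5\right)}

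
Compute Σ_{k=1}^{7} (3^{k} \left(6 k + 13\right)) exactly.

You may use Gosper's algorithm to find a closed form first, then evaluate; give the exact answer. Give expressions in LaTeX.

The ratio is 3*(6*k + 19)/(6*k + 13).
So A=3 and B=1, with C=k + 13/6.
Need (3)·f(k+1) − (1)·f(k) = k + 13/6.
deg f ≤ 1 (via 0,0,1).
Solving with deg f ≤ 1: f(k) = (3*k + 2)/6.
Then R = B(k−1)f/C = (3*k + 2)/(6*k + 13), so s_k = R(k)·t_k = 3**k*(3*k + 2).
Verify: 3**k*(6*k + 13) matches t_k.
Telescoping: Σ = s_(8) − s_(1) = 170586 − (15) = 170571.

Σ = 170571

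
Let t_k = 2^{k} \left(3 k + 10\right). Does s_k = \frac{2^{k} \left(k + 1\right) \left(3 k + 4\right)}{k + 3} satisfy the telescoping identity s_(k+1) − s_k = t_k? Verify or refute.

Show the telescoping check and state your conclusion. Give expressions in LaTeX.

Invalid: residual \frac{2^{k + 1} \left(- 3 k^{2} - 16 k - 26\right)}{k^{2} + 7 k + 12} ≠ 0.

s_(k+1) = 2**(k + 1)*(k + 2)*(3*k + 7)/(k + 4)
s_(k+1) − s_k = 2**k*(3*k**3 + 25*k**2 + 74*k + 68)/(k**2 + 7*k + 12)
(s_(k+1) − s_k) − t_k = 2**(k + 1)*(-3*k**2 - 16*k - 26)/(k**2 + 7*k + 12)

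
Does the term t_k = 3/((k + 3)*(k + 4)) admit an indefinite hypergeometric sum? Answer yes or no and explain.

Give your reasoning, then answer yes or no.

r(k) = (k + 3)/(k + 5) after simplifying.
A = k + 3, B = k + 5, C = 1.
f must satisfy (k + 3)·f(k+1) − (k + 4)·f(k) = 1.
d = 1 from the (1,1,0) case.
Match coefficients ⇒ f(k) = k/3.
So s_k = (B(k−1)f/C)·t_k = (k*(k + 4)/3)·t_k = k/(k + 3).
Check: Δs_k = 3/(k**2 + 7*k + 12). ✓

Yes. s_k = k/(k + 3).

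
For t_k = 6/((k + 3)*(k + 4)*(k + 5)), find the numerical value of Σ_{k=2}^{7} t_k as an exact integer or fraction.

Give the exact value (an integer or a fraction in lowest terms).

Compute t_(k+1)/t_k: get (k + 3)/(k + 6).
Take A(k)=k + 3, B(k)=k + 6, C(k)=1.
Solve (k + 3)·f(k+1) − (k + 5)·f(k) = 1.
deg f ≤ 2 (via 1,1,0).
Solving with deg f ≤ 2: f(k) = k*(k + 7)/24.
So s_k = (B(k−1)f/C)·t_k = (k*(k + 5)*(k + 7)/24)·t_k = k*(k + 7)/(4*(k + 3)*(k + 4)).
s_(k+1) − s_k = 6/(k**3 + 12*k**2 + 47*k + 60) = t_k.
Evaluate s at k=8 and k=2: 5/22 and 3/20; difference 17/220.

Σ = 17/220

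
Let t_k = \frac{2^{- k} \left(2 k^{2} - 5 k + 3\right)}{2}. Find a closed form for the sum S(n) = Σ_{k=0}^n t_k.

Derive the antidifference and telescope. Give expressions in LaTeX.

S(n) = 2^{- n - 1} \left(2^{n + 3} - 2 n^{2} - 3 n - 5\right)

Compute t_(k+1)/t_k: get k*(2*k - 1)/(2*(2*k**2 - 5*k + 3)).
Gosper form: A/B · C(k+1)/C(k) with A=1/2, B=1, C=k**2 - 5*k/2 + 3/2.
Solve (1/2)·f(k+1) − (1)·f(k) = k**2 - 5*k/2 + 3/2.
deg f ≤ 2 (via 0,0,2).
Coefficient equations give f(k) = -2*k**2 + k - 4.
So s_k = (B(k−1)f/C)·t_k = (-2*(2*k**2 - k + 4)/((k - 1)*(2*k - 3)))·t_k = (-2*k**2 + k - 4)/2**k.
Verify: (2*k**2 - 5*k + 3)/(2*2**k) matches t_k.
Evaluate: s_(n+1) = 2**(-n - 1)*(-2*n**2 - 3*n - 5); subtract s_(0) = -4 ⇒ S(n) = 2**(-n - 1)*(2**(n + 3) - 2*n**2 - 3*n - 5).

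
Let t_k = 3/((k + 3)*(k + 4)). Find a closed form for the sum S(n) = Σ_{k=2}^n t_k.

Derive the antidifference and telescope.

Ratio r(k) = (k + 3)/(k + 5).
Gosper form: A/B · C(k+1)/C(k) with A=k + 3, B=k + 5, C=1.
Set up (k + 3)·f(k+1) − (k + 4)·f(k) − (1) = 0.
deg f ≤ 1 (via 1,1,0).
Coefficient equations give f(k) = k/3.
Then R = B(k−1)f/C = k*(k + 4)/3, so s_k = R(k)·t_k = k/(k + 3).
Verify: 3/(k**2 + 7*k + 12) matches t_k.
Evaluate: s_(n+1) = (n + 1)/(n + 4); subtract s_(2) = 2/5 ⇒ S(n) = 3*(n - 1)/(5*(n + 4)).

S(n) = 3*(n - 1)/(5*(n + 4))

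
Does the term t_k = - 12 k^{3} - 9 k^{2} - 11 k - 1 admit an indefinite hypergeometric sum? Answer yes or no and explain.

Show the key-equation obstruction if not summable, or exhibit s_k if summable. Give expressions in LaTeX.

r(k) = (12*k**3 + 45*k**2 + 65*k + 33)/(12*k**3 + 9*k**2 + 11*k + 1) after simplifying.
A = 1, B = 1, C = k**3 + 3*k**2/4 + 11*k/12 + 1/12.
Set up (1)·f(k+1) − (1)·f(k) − (k**3 + 3*k**2/4 + 11*k/12 + 1/12) = 0.
From deg A=0, deg B=0, deg C=3: d=4.
A polynomial solution: f(k) = k*(3*k**3 - 3*k**2 + 4*k - 3)/12.
Get s_k = R·t_k = k*(-3*k**3 + 3*k**2 - 4*k + 3) with R(k) = B(k−1)f(k)/C(k) = k*(3*k**3 - 3*k**2 + 4*k - 3)/(12*k**3 + 9*k**2 + 11*k + 1).
Verify: -12*k**3 - 9*k**2 - 11*k - 1 matches t_k.

Yes. s_k = k \left(- 3 k^{3} + 3 k^{2} - 4 k + 3\right).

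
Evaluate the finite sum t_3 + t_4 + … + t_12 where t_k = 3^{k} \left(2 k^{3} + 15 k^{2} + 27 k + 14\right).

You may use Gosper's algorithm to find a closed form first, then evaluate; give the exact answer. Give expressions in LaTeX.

The ratio is 3*(2*k**3 + 21*k**2 + 63*k + 58)/(2*k**3 + 15*k**2 + 27*k + 14).
Gosper form: A/B · C(k+1)/C(k) with A=3, B=1, C=k**3 + 15*k**2/2 + 27*k/2 + 7.
Solve (3)·f(k+1) − (1)·f(k) = k**3 + 15*k**2/2 + 27*k/2 + 7.
d = 3 from the (0,0,3) case.
Match coefficients ⇒ f(k) = (k**3 + 3*k**2 + 1)/2.
So s_k = (B(k−1)f/C)·t_k = ((k**3 + 3*k**2 + 1)/((k + 1)*(2*k**2 + 13*k + 14)))·t_k = 3**k*(k**3 + 3*k**2 + 1).
Δs = 3**k*(2*k**3 + 15*k**2 + 27*k + 14), as required.
Σ_(k=3)^(12) t_k = s_(13) − s_(3) = 4312643715 − (1485) = 4312642230.

Σ = 4312642230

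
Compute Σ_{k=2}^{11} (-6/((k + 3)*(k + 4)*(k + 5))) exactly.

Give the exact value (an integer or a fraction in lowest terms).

r(k) = (k + 3)/(k + 6) after simplifying.
Gosper form: A/B · C(k+1)/C(k) with A=k + 3, B=k + 6, C=1.
Key eq: (k + 3)·f(k+1) = (k + 5)·f(k) + (1).
deg f ≤ 2 (via 1,1,0).
Solving with deg f ≤ 2: f(k) = k*(k + 7)/24.
Get s_k = R·t_k = k*(-k - 7)/(4*(k + 3)*(k + 4)) with R(k) = B(k−1)f(k)/C(k) = k*(k + 5)*(k + 7)/24.
Δs = -6/(k**3 + 12*k**2 + 47*k + 60), as required.
Sum = s_(12) − s_(2); s_(12) = -19/80, s_(2) = -3/20 ⇒ -7/80.

Σ = -7/80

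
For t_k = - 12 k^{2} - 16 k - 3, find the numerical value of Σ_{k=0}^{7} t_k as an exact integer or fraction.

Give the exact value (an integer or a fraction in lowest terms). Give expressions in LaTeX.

The ratio is (12*k**2 + 40*k + 31)/(12*k**2 + 16*k + 3).
Take A(k)=1, B(k)=1, C(k)=k**2 + 4*k/3 + 1/4.
Set up (1)·f(k+1) − (1)·f(k) − (k**2 + 4*k/3 + 1/4) = 0.
Bound: deg f ≤ 3.
Solve for f: f(k) = k*(4*k**2 + 2*k - 3)/12 (degree 3 ≤ 3).
So s_k = (B(k−1)f/C)·t_k = (k*(4*k**2 + 2*k - 3)/(12*k**2 + 16*k + 3))·t_k = k*(-4*k**2 - 2*k + 3).
Δs = -12*k**2 - 16*k - 3, as required.
Evaluate s at k=8 and k=0: -2152 and 0; difference -2152.

Σ = -2152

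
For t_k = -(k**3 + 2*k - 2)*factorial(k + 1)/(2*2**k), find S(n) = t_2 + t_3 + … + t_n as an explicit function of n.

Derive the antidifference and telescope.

Compute t_(k+1)/t_k: get (k + 2)*(2*k + (k + 1)**3)/(2*(k**3 + 2*k - 2)).
Normal form (A,B,C) = (k/2 + 1, 1, k**3 + 2*k - 2).
Set up (k/2 + 1)·f(k+1) − (1)·f(k) − (k**3 + 2*k - 2) = 0.
Degrees (1,0,3) ⇒ d ≤ 2.
Solving with deg f ≤ 2: f(k) = 2*(k**2 - 2*k - 1).
R(k) = B(k−1)·f(k)/C(k) = 2*(k**2 - 2*k - 1)/(k**3 + 2*k - 2); s_k = R·t_k = (-k**2 + 2*k + 1)*factorial(k + 1)/2**k.
s_(k+1) − s_k = -(k**3 + 2*k - 2)*factorial(k + 1)/(2*2**k) = t_k.
Σ_(k=2)^n t_k = s_(n+1) − s_(2) = (-2**(-n - 1)*(n**2 - 2)*factorial(n + 2)) − (3/2), i.e. 2**(-n - 1)*(-3*2**n - n**4*factorial(n) - 3*n**3*factorial(n) + 6*n*factorial(n) + 4*factorial(n)).

S(n) = 2**(-n - 1)*(-3*2**n - n**4*factorial(n) - 3*n**3*factorial(n) + 6*n*factorial(n) + 4*factorial(n))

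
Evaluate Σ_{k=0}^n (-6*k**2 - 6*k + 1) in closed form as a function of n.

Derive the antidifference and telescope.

r(k) = (6*k**2 + 18*k + 11)/(6*k**2 + 6*k - 1) after simplifying.
Gosper form: A/B · C(k+1)/C(k) with A=1, B=1, C=k**2 + k - 1/6.
Need (1)·f(k+1) − (1)·f(k) = k**2 + k - 1/6.
From deg A=0, deg B=0, deg C=2: d=3.
Match coefficients ⇒ f(k) = k*(2*k**2 - 3)/6.
So s_k = (B(k−1)f/C)·t_k = (k*(2*k**2 - 3)/(6*k**2 + 6*k - 1))·t_k = k*(3 - 2*k**2).
Verify: -6*k**2 - 6*k + 1 matches t_k.
Evaluate: s_(n+1) = -2*n**3 - 6*n**2 - 3*n + 1; subtract s_(0) = 0 ⇒ S(n) = -2*n**3 - 6*n**2 - 3*n + 1.

S(n) = -2*n**3 - 6*n**2 - 3*n + 1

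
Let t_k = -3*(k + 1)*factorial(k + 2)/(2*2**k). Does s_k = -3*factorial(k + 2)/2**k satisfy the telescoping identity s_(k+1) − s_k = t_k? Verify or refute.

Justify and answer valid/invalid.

s_(k+1) = -3*factorial(k + 3)/(2*2**k)
s_(k+1) − s_k = -3*(k + 1)*factorial(k + 2)/(2*2**k)
(s_(k+1) − s_k) − t_k = 0

valid (s_(k+1) − s_k reduces to t_k)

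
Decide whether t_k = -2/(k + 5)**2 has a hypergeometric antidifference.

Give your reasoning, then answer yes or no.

No — the linear system for f has no solution.

Ratio r(k) = (k + 5)**2/(k + 6)**2.
Take A(k)=k**2 + 10*k + 25, B(k)=k**2 + 12*k + 36, C(k)=1.
f must satisfy (k**2 + 10*k + 25)·f(k+1) − (k**2 + 10*k + 25)·f(k) = 1.
From deg A=2, deg B=2, deg C=0: d=0.
Generic f = c0 gives residual -1; -1 = 0 cannot hold, so t_k is not Gosper-summable.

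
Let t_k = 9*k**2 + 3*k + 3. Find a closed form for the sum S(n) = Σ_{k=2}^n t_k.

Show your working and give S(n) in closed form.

S(n) = 3*n**3 + 6*n**2 + 6*n - 15

t_(k+1)/t_k = (k + 3*(k + 1)**2 + 2)/(3*k**2 + k + 1).
Gosper form: A/B · C(k+1)/C(k) with A=1, B=1, C=k**2 + k/3 + 1/3.
Need (1)·f(k+1) − (1)·f(k) = k**2 + k/3 + 1/3.
From deg A=0, deg B=0, deg C=2: d=3.
Match coefficients ⇒ f(k) = k*(k**2 - k + 1)/3.
Then R = B(k−1)f/C = k*(k**2 - k + 1)/(3*k**2 + k + 1), so s_k = R(k)·t_k = 3*k*(k**2 - k + 1).
Δs = 9*k**2 + 3*k + 3, as required.
s_(n+1) = 3*n**3 + 6*n**2 + 6*n + 3 and s_(2) = 18, so S(n) = 3*n**3 + 6*n**2 + 6*n - 15.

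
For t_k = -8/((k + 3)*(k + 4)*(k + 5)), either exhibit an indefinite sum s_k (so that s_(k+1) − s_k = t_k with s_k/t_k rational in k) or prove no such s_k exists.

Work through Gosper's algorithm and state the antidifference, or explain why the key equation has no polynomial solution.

Compute t_(k+1)/t_k: get (k + 3)/(k + 6).
So A=k + 3 and B=k + 6, with C=1.
Need (k + 3)·f(k+1) − (k + 5)·f(k) = 1.
Bound: deg f ≤ 2.
A polynomial solution: f(k) = k*(k + 7)/24.
R(k) = B(k−1)·f(k)/C(k) = k*(k + 5)*(k + 7)/24; s_k = R·t_k = k*(-k - 7)/(3*(k + 3)*(k + 4)).
Verify: -8/(k**3 + 12*k**2 + 47*k + 60) matches t_k.

s_k = k*(-k - 7)/(3*(k + 3)*(k + 4))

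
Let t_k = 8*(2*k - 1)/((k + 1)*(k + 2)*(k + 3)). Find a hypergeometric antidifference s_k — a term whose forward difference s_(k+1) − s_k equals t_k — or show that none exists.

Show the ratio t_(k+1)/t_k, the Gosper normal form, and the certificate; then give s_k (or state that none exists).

s_k = 2*k*(k - 5)/((k + 1)*(k + 2))

The ratio is (k + 1)*(2*k + 1)/((k + 4)*(2*k - 1)).
Gosper form: A/B · C(k+1)/C(k) with A=k + 1, B=k + 4, C=k - 1/2.
Set up (k + 1)·f(k+1) − (k + 3)·f(k) − (k - 1/2) = 0.
Degrees (1,1,1) ⇒ d ≤ 2.
Solve for f: f(k) = k*(k - 5)/8 (degree 2 ≤ 2).
Get s_k = R·t_k = 2*k*(k - 5)/((k + 1)*(k + 2)) with R(k) = B(k−1)f(k)/C(k) = k*(k - 5)*(k + 3)/(4*(2*k - 1)).
Check: Δs_k = 8*(2*k - 1)/(k**3 + 6*k**2 + 11*k + 6). ✓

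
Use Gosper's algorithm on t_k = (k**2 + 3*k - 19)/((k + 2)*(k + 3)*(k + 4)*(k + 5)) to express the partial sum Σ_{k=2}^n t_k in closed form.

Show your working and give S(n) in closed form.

Ratio r(k) = (k + 2)*(3*k + (k + 1)**2 - 16)/((k + 6)*(k**2 + 3*k - 19)).
Factor: A=k + 2; B=k + 6; C=k**2 + 3*k - 19.
Key eq: (k + 2)·f(k+1) = (k + 5)·f(k) + (k**2 + 3*k - 19).
From deg A=1, deg B=1, deg C=2: d=3.
Solve for f: f(k) = -k*(k**2 + 17*k + 58)/8 (degree 3 ≤ 3).
Certificate R = B(k−1)f/C = -k*(k + 5)*(k**2 + 17*k + 58)/(8*(k**2 + 3*k - 19)) gives s_k = k*(-k**2 - 17*k - 58)/(8*(k + 2)*(k + 3)*(k + 4)).
Δs = (k**2 + 3*k - 19)/(k**4 + 14*k**3 + 71*k**2 + 154*k + 120), as required.
s_(n+1) = (-n**3 - 20*n**2 - 95*n - 76)/(8*(n**3 + 12*n**2 + 47*n + 60)) and s_(2) = -1/5, so S(n) = (3*n**3 - 4*n**2 - 99*n + 100)/(40*(n**3 + 12*n**2 + 47*n + 60)).

S(n) = (3*n**3 - 4*n**2 - 99*n + 100)/(40*(n**3 + 12*n**2 + 47*n + 60))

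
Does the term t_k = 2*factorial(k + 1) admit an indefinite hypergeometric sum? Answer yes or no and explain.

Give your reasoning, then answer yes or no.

No — t_k has no hypergeometric antidifference.

Step 1: r(k) = k + 2.
Factor: A=k + 2; B=1; C=1.
Set up (k + 2)·f(k+1) − (1)·f(k) − (1) = 0.
Bound: deg f ≤ -1.
deg f ≤ -1 is impossible — no certificate.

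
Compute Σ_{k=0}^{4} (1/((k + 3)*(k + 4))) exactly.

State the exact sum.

Ratio r(k) = (k + 3)/(k + 5).
So A=k + 3 and B=k + 5, with C=1.
Need (k + 3)·f(k+1) − (k + 4)·f(k) = 1.
Degrees (1,1,0) ⇒ d ≤ 1.
Solve for f: f(k) = k/3 (degree 1 ≤ 1).
Certificate R = B(k−1)f/C = k*(k + 4)/3 gives s_k = k/(3*(k + 3)).
s_(k+1) − s_k = 1/(k**2 + 7*k + 12) = t_k.
Telescoping: Σ = s_(5) − s_(0) = 5/24 − (0) = 5/24.

Σ = 5/24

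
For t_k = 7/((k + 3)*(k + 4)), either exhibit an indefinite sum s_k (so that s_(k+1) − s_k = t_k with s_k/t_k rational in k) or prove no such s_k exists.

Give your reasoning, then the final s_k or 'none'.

s_k = 7*k/(3*(k + 3))

Ratio r(k) = (k + 3)/(k + 5).
Gosper form: A/B · C(k+1)/C(k) with A=k + 3, B=k + 5, C=1.
Need (k + 3)·f(k+1) − (k + 4)·f(k) = 1.
Degrees (1,1,0) ⇒ d ≤ 1.
Match coefficients ⇒ f(k) = k/3.
Certificate R = B(k−1)f/C = k*(k + 4)/3 gives s_k = 7*k/(3*(k + 3)).
Δs = 7/(k**2 + 7*k + 12), as required.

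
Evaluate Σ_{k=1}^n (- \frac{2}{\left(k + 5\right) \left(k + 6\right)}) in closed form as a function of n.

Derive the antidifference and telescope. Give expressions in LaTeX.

r(k) = (k + 5)/(k + 7) after simplifying.
A = k + 5, B = k + 7, C = 1.
Solve (k + 5)·f(k+1) − (k + 6)·f(k) = 1.
Bound: deg f ≤ 1.
A polynomial solution: f(k) = k/5.
Get s_k = R·t_k = -2*k/(5*k + 25) with R(k) = B(k−1)f(k)/C(k) = k*(k + 6)/5.
Verify: -2/(k**2 + 11*k + 30) matches t_k.
Evaluate: s_(n+1) = 2*(-n - 1)/(5*(n + 6)); subtract s_(1) = -1/15 ⇒ S(n) = -n/(3*n + 18).

S(n) = - \frac{n}{3 n + 18}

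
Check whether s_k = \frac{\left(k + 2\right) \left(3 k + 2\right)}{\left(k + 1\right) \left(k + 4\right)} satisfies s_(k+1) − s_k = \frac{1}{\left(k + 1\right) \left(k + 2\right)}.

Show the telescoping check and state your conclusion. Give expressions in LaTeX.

Invalid: residual \frac{2 k \left(3 k + 7\right)}{k^{4} + 12 k^{3} + 49 k^{2} + 78 k + 40} ≠ 0.

s_(k+1) = (k + 3)*(3*k + 5)/((k + 2)*(k + 5))
s_(k+1) − s_k = (7*k**2 + 23*k + 20)/(k**4 + 12*k**3 + 49*k**2 + 78*k + 40)
(s_(k+1) − s_k) − t_k = 2*k*(3*k + 7)/(k**4 + 12*k**3 + 49*k**2 + 78*k + 40)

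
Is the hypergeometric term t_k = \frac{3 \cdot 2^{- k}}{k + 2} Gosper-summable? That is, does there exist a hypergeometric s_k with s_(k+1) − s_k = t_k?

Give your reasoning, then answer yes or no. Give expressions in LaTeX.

r(k) = (k + 2)/(2*(k + 3)) after simplifying.
A = k/2 + 1, B = k + 3, C = 1.
Set up (k/2 + 1)·f(k+1) − (k + 2)·f(k) − (1) = 0.
deg f ≤ -1 (via 1,1,0).
d = -1 < 0 ⇒ no nonzero polynomial f; not summable.

No — key equation has no polynomial f.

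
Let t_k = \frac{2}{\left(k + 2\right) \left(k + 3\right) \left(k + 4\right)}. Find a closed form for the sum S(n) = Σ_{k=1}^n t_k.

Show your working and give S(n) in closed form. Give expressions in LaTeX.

Step 1: r(k) = (k + 2)/(k + 5).
So A=k + 2 and B=k + 5, with C=1.
Solve (k + 2)·f(k+1) − (k + 4)·f(k) = 1.
d = 2 from the (1,1,0) case.
Solve for f: f(k) = k*(k + 5)/12 (degree 2 ≤ 2).
R(k) = B(k−1)·f(k)/C(k) = k*(k + 4)*(k + 5)/12; s_k = R·t_k = k*(k + 5)/(6*(k + 2)*(k + 3)).
Verify: 2/(k**3 + 9*k**2 + 26*k + 24) matches t_k.
s_(n+1) = (n**2 + 7*n + 6)/(6*(n**2 + 7*n + 12)) and s_(1) = 1/12, so S(n) = n*(n + 7)/(12*(n**2 + 7*n + 12)).

S(n) = \frac{n \left(n + 7\right)}{12 \left(n^{2} + 7 n + 12\right)}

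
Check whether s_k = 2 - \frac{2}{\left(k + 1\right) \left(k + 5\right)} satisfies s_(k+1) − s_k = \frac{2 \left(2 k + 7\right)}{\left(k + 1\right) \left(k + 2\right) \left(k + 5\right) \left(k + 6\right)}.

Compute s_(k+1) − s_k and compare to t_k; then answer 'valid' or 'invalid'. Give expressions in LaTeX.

Valid — Δs_k = t_k.

s_(k+1) = 2 - 2/((k + 2)*(k + 6))
s_(k+1) − s_k = 2*(2*k + 7)/(k**4 + 14*k**3 + 65*k**2 + 112*k + 60)
(s_(k+1) − s_k) − t_k = 0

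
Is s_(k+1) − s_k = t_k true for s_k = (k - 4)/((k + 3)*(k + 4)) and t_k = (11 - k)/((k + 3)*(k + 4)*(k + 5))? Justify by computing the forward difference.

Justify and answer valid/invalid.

s_(k+1) = (k - 3)/((k + 4)*(k + 5))
s_(k+1) − s_k = (11 - k)/(k**3 + 12*k**2 + 47*k + 60)
(s_(k+1) − s_k) − t_k = 0

Valid — Δs_k = t_k.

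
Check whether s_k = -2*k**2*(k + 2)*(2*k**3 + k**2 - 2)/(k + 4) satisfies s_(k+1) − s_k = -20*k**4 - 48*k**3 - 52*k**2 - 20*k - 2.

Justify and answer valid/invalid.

s_(k+1) = -2*(k + 1)**2*(k + 3)*(2*(k + 1)**3 + (k + 1)**2 - 2)/(k + 5)
s_(k+1) − s_k = 2*(-10*k**6 - 98*k**5 - 316*k**4 - 480*k**3 - 379*k**2 - 127*k - 12)/(k**2 + 9*k + 20)
(s_(k+1) − s_k) − t_k = 4*(8*k**5 + 63*k**4 + 122*k**3 + 116*k**2 + 41*k + 4)/(k**2 + 9*k + 20)

Invalid: residual 4*(8*k**5 + 63*k**4 + 122*k**3 + 116*k**2 + 41*k + 4)/(k**2 + 9*k + 20) ≠ 0.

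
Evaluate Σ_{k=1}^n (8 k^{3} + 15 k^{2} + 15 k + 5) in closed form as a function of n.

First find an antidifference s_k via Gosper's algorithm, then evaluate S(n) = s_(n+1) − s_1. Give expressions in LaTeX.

S(n) = n \left(2 n^{3} + 9 n^{2} + 17 n + 15\right)

The ratio is (8*k**3 + 39*k**2 + 69*k + 43)/(8*k**3 + 15*k**2 + 15*k + 5).
So A=1 and B=1, with C=k**3 + 15*k**2/8 + 15*k/8 + 5/8.
Need (1)·f(k+1) − (1)·f(k) = k**3 + 15*k**2/8 + 15*k/8 + 5/8.
Bound: deg f ≤ 4.
Solve for f: f(k) = k**2*(2*k**2 + k + 2)/8 (degree 4 ≤ 4).
So s_k = (B(k−1)f/C)·t_k = (k**2*(2*k**2 + k + 2)/(8*k**3 + 15*k**2 + 15*k + 5))·t_k = k**2*(2*k**2 + k + 2).
s_(k+1) − s_k = 8*k**3 + 15*k**2 + 15*k + 5 = t_k.
Σ_(k=1)^n t_k = s_(n+1) − s_(1) = (2*n**4 + 9*n**3 + 17*n**2 + 15*n + 5) − (5), i.e. n*(2*n**3 + 9*n**2 + 17*n + 15).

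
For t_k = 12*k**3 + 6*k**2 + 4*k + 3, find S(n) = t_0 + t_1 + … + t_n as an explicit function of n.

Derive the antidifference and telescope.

S(n) = 3*n**4 + 8*n**3 + 8*n**2 + 6*n + 3

t_(k+1)/t_k = (12*k**3 + 42*k**2 + 52*k + 25)/(12*k**3 + 6*k**2 + 4*k + 3).
Normal form (A,B,C) = (1, 1, k**3 + k**2/2 + k/3 + 1/4).
Need (1)·f(k+1) − (1)·f(k) = k**3 + k**2/2 + k/3 + 1/4.
From deg A=0, deg B=0, deg C=3: d=4.
Solving with deg f ≤ 4: f(k) = k*(3*k**3 - 4*k**2 + 2*k + 2)/12.
Get s_k = R·t_k = k*(3*k**3 - 4*k**2 + 2*k + 2) with R(k) = B(k−1)f(k)/C(k) = k*(3*k**3 - 4*k**2 + 2*k + 2)/(12*k**3 + 6*k**2 + 4*k + 3).
s_(k+1) − s_k = 12*k**3 + 6*k**2 + 4*k + 3 = t_k.
Σ_(k=0)^n t_k = s_(n+1) − s_(0) = (3*n**4 + 8*n**3 + 8*n**2 + 6*n + 3) − (0), i.e. 3*n**4 + 8*n**3 + 8*n**2 + 6*n + 3.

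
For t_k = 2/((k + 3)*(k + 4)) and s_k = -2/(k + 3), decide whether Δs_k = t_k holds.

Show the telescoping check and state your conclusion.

valid (s_(k+1) − s_k reduces to t_k)

s_(k+1) = -2/(k + 4)
s_(k+1) − s_k = 2/((k + 3)*(k + 4))
(s_(k+1) − s_k) − t_k = 0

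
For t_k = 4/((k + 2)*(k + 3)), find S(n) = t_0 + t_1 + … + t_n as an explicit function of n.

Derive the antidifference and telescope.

Step 1: r(k) = (k + 2)/(k + 4).
A = k + 2, B = k + 4, C = 1.
Set up (k + 2)·f(k+1) − (k + 3)·f(k) − (1) = 0.
Degrees (1,1,0) ⇒ d ≤ 1.
Match coefficients ⇒ f(k) = k/2.
R(k) = B(k−1)·f(k)/C(k) = k*(k + 3)/2; s_k = R·t_k = 2*k/(k + 2).
Verify: 4/(k**2 + 5*k + 6) matches t_k.
Evaluate: s_(n+1) = 2*(n + 1)/(n + 3); subtract s_(0) = 0 ⇒ S(n) = 2*(n + 1)/(n + 3).

S(n) = 2*(n + 1)/(n + 3)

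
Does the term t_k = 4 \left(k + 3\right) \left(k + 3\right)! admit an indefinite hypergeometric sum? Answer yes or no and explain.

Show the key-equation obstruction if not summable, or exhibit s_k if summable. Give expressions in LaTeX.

Yes. s_k = 4 \left(k + 3\right)!.

Compute t_(k+1)/t_k: get (k + 4)**2/(k + 3).
Take A(k)=k + 4, B(k)=1, C(k)=k + 3.
Set up (k + 4)·f(k+1) − (1)·f(k) − (k + 3) = 0.
From deg A=1, deg B=0, deg C=1: d=0.
Match coefficients ⇒ f(k) = 1.
So s_k = (B(k−1)f/C)·t_k = (1/(k + 3))·t_k = 4*factorial(k + 3).
Check: Δs_k = 4*(k + 3)*factorial(k + 3). ✓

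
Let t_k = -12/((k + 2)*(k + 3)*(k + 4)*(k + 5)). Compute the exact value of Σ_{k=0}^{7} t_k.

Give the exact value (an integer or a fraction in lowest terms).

Σ = -9/55

t_(k+1)/t_k = (k + 2)/(k + 6).
Factor: A=k + 2; B=k + 6; C=1.
Solve (k + 2)·f(k+1) − (k + 5)·f(k) = 1.
From deg A=1, deg B=1, deg C=0: d=3.
A polynomial solution: f(k) = k*(k**2 + 9*k + 26)/72.
Then R = B(k−1)f/C = k*(k + 5)*(k**2 + 9*k + 26)/72, so s_k = R(k)·t_k = k*(-k**2 - 9*k - 26)/(6*(k + 2)*(k + 3)*(k + 4)).
Δs = -12/(k**4 + 14*k**3 + 71*k**2 + 154*k + 120), as required.
Sum = s_(8) − s_(0); s_(8) = -9/55, s_(0) = 0 ⇒ -9/55.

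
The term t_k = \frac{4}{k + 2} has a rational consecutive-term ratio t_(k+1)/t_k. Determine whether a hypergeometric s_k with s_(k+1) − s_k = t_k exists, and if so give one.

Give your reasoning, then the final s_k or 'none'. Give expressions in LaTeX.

none — t_k is not Gosper-summable

Step 1: r(k) = (k + 2)/(k + 3).
Normal form (A,B,C) = (k + 2, k + 3, 1).
Solve (k + 2)·f(k+1) − (k + 2)·f(k) = 1.
deg f ≤ 0 (via 1,1,0).
Generic f = c0 gives residual -1; -1 = 0 cannot hold, so t_k is not Gosper-summable.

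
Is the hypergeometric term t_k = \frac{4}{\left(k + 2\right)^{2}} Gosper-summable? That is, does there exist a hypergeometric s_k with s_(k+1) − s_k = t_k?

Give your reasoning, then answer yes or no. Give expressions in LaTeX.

No — t_k has no hypergeometric antidifference.

Compute t_(k+1)/t_k: get (k + 2)**2/(k + 3)**2.
Gosper form: A/B · C(k+1)/C(k) with A=k**2 + 4*k + 4, B=k**2 + 6*k + 9, C=1.
Set up (k**2 + 4*k + 4)·f(k+1) − (k**2 + 4*k + 4)·f(k) − (1) = 0.
deg f ≤ 0 (via 2,2,0).
Generic f = c0 gives residual -1; -1 = 0 cannot hold, so t_k is not Gosper-summable.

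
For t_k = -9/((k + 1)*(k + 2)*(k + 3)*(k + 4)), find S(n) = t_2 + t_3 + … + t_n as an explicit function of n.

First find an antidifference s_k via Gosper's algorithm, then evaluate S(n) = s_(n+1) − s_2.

S(n) = (-n**3 - 9*n**2 - 26*n + 36)/(20*(n**3 + 9*n**2 + 26*n + 24))

t_(k+1)/t_k = (k + 1)/(k + 5).
So A=k + 1 and B=k + 5, with C=1.
Set up (k + 1)·f(k+1) − (k + 4)·f(k) − (1) = 0.
d = 3 from the (1,1,0) case.
Coefficient equations give f(k) = k*(k**2 + 6*k + 11)/18.
Then R = B(k−1)f/C = k*(k + 4)*(k**2 + 6*k + 11)/18, so s_k = R(k)·t_k = k*(-k**2 - 6*k - 11)/(2*(k + 1)*(k + 2)*(k + 3)).
Verify: -9/(k**4 + 10*k**3 + 35*k**2 + 50*k + 24) matches t_k.
s_(n+1) = (-n**3 - 9*n**2 - 26*n - 18)/(2*(n**3 + 9*n**2 + 26*n + 24)) and s_(2) = -9/20, so S(n) = (-n**3 - 9*n**2 - 26*n + 36)/(20*(n**3 + 9*n**2 + 26*n + 24)).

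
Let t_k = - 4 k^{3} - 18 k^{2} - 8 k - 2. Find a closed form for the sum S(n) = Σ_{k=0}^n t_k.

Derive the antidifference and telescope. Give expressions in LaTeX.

S(n) = - n^{4} - 8 n^{3} - 14 n^{2} - 9 n - 2

Step 1: r(k) = (2*k**3 + 15*k**2 + 28*k + 16)/(2*k**3 + 9*k**2 + 4*k + 1).
Factor: A=1; B=1; C=k**3 + 9*k**2/2 + 2*k + 1/2.
Need (1)·f(k+1) − (1)·f(k) = k**3 + 9*k**2/2 + 2*k + 1/2.
Degrees (0,0,3) ⇒ d ≤ 4.
Solving with deg f ≤ 4: f(k) = k*(k**3 + 4*k**2 - 4*k + 1)/4.
Then R = B(k−1)f/C = k*(k**3 + 4*k**2 - 4*k + 1)/(2*(2*k**3 + 9*k**2 + 4*k + 1)), so s_k = R(k)·t_k = k*(-k**3 - 4*k**2 + 4*k - 1).
Verify: -4*k**3 - 18*k**2 - 8*k - 2 matches t_k.
Telescope: S(n) = s_(n+1) − s_(0) = -n**4 - 8*n**3 - 14*n**2 - 9*n - 2 − (0) = -n**4 - 8*n**3 - 14*n**2 - 9*n - 2.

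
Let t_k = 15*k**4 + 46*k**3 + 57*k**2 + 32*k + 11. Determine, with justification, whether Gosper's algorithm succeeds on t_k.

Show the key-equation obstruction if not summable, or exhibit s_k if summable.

r(k) = (15*k**4 + 106*k**3 + 285*k**2 + 344*k + 161)/(15*k**4 + 46*k**3 + 57*k**2 + 32*k + 11) after simplifying.
Factor: A=1; B=1; C=k**4 + 46*k**3/15 + 19*k**2/5 + 32*k/15 + 11/15.
Need (1)·f(k+1) − (1)·f(k) = k**4 + 46*k**3/15 + 19*k**2/5 + 32*k/15 + 11/15.
Degrees (0,0,4) ⇒ d ≤ 5.
Coefficient equations give f(k) = k*(3*k**4 + 4*k**3 + k**2 - k + 4)/15.
Get s_k = R·t_k = k*(3*k**4 + 4*k**3 + k**2 - k + 4) with R(k) = B(k−1)f(k)/C(k) = k*(3*k**4 + 4*k**3 + k**2 - k + 4)/(15*k**4 + 46*k**3 + 57*k**2 + 32*k + 11).
s_(k+1) − s_k = 15*k**4 + 46*k**3 + 57*k**2 + 32*k + 11 = t_k.

Yes. s_k = k*(3*k**4 + 4*k**3 + k**2 - k + 4).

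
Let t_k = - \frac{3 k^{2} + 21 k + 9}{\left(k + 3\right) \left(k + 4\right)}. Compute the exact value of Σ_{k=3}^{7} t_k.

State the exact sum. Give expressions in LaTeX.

Σ = -285/22

r(k) = (k + 3)*(7*k + (k + 1)**2 + 10)/((k + 5)*(k**2 + 7*k + 3)) after simplifying.
Take A(k)=k + 3, B(k)=k + 5, C(k)=k**2 + 7*k + 3.
f must satisfy (k + 3)·f(k+1) − (k + 4)·f(k) = k**2 + 7*k + 3.
Bound: deg f ≤ 2.
Solve for f: f(k) = k**2 (degree 2 ≤ 2).
So s_k = (B(k−1)f/C)·t_k = (k**2*(k + 4)/(k**2 + 7*k + 3))·t_k = -3*k**2/(k + 3).
Check: Δs_k = 3*(-k**2 - 7*k - 3)/(k**2 + 7*k + 12). ✓
Σ_(k=3)^(7) t_k = s_(8) − s_(3) = -192/11 − (-9/2) = -285/22.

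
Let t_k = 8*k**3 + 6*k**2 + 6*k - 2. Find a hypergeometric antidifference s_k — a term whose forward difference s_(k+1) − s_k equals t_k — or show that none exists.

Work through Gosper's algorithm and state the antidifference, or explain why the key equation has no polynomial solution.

s_k = 2*k*(k**3 - k**2 + k - 2)

Compute t_(k+1)/t_k: get (4*k**3 + 15*k**2 + 21*k + 9)/(4*k**3 + 3*k**2 + 3*k - 1).
Take A(k)=1, B(k)=1, C(k)=k**3 + 3*k**2/4 + 3*k/4 - 1/4.
Set up (1)·f(k+1) − (1)·f(k) − (k**3 + 3*k**2/4 + 3*k/4 - 1/4) = 0.
Bound: deg f ≤ 4.
Solving with deg f ≤ 4: f(k) = k*(k**3 - k**2 + k - 2)/4.
Get s_k = R·t_k = 2*k*(k**3 - k**2 + k - 2) with R(k) = B(k−1)f(k)/C(k) = k*(k**3 - k**2 + k - 2)/((4*k - 1)*(k**2 + k + 1)).
Δs = 8*k**3 + 6*k**2 + 6*k - 2, as required.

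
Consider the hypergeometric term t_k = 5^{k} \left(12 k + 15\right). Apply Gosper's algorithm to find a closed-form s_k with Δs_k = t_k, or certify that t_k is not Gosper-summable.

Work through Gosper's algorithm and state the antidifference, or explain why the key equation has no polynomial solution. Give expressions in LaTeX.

Ratio r(k) = 5*(4*k + 9)/(4*k + 5).
Gosper form: A/B · C(k+1)/C(k) with A=5, B=1, C=k + 5/4.
Solve (5)·f(k+1) − (1)·f(k) = k + 5/4.
d = 1 from the (0,0,1) case.
Solve for f: f(k) = k/4 (degree 1 ≤ 1).
So s_k = (B(k−1)f/C)·t_k = (k/(4*k + 5))·t_k = 3*5**k*k.
Check: Δs_k = 5**k*(12*k + 15). ✓

s_k = 3 \cdot 5^{k} k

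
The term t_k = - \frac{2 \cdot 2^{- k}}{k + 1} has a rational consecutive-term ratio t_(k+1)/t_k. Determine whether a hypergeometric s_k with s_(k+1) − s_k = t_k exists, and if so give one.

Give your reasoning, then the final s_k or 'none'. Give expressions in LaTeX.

none (Gosper's algorithm certifies no s_k)

The ratio is (k + 1)/(2*(k + 2)).
Take A(k)=k/2 + 1/2, B(k)=k + 2, C(k)=1.
Solve (k/2 + 1/2)·f(k+1) − (k + 1)·f(k) = 1.
d = -1 from the (1,1,0) case.
Negative degree bound (-1): no f exists, t_k not Gosper-summable.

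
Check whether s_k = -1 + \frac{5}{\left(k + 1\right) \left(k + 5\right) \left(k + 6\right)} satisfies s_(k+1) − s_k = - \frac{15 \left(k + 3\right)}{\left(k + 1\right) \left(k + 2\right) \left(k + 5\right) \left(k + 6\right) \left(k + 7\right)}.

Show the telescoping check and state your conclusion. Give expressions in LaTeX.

Valid: the claim telescopes to t_k.

s_(k+1) = -1 + 5/((k + 2)*(k + 6)*(k + 7))
s_(k+1) − s_k = 15*(-k - 3)/(k**5 + 21*k**4 + 163*k**3 + 567*k**2 + 844*k + 420)
(s_(k+1) − s_k) − t_k = 0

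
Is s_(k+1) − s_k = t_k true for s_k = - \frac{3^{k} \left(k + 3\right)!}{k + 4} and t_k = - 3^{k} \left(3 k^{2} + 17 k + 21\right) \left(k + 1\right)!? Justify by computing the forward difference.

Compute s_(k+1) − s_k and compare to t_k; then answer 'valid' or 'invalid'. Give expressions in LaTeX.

s_(k+1) = -3**(k + 1)*factorial(k + 4)/(k + 5)
s_(k+1) − s_k = -3**k*(3*k**2 + 23*k + 43)*factorial(k + 3)/((k + 4)*(k + 5))
(s_(k+1) − s_k) − t_k = 2*3**k*(3*k**3 + 29*k**2 + 88*k + 81)*factorial(k + 1)/((k + 4)*(k + 5))

Invalid: residual \frac{2 \cdot 3^{k} \left(3 k^{3} + 29 k^{2} + 88 k + 81\right) \left(k + 1\right)!}{\left(k + 4\right) \left(k + 5\right)} ≠ 0.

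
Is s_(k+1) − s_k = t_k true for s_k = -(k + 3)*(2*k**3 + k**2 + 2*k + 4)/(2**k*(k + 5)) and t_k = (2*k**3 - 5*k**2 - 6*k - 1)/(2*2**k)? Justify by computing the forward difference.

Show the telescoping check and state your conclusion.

Invalid: residual (-2*k**4 - 9*k**3 + 29*k**2 + 27*k - 3)/(2**k*(k**2 + 11*k + 30)) ≠ 0.

s_(k+1) = -(k + 4)*(2*k + 2*(k + 1)**3 + (k + 1)**2 + 6)/(2*2**k*(k + 6))
s_(k+1) − s_k = (2*k**5 + 13*k**4 - 19*k**3 - 159*k**2 - 137*k - 36)/(2*2**k*(k**2 + 11*k + 30))
(s_(k+1) − s_k) − t_k = (-2*k**4 - 9*k**3 + 29*k**2 + 27*k - 3)/(2**k*(k**2 + 11*k + 30))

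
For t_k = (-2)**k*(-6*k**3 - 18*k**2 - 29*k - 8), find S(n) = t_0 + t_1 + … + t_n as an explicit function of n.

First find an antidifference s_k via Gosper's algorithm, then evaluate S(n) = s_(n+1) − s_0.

S(n) = -4*(-2)**n*n**3 - 16*(-2)**n*n**2 - 26*(-2)**n*n - 10*(-2)**n + 2

Compute t_(k+1)/t_k: get 2*(-6*k**3 - 36*k**2 - 83*k - 61)/(6*k**3 + 18*k**2 + 29*k + 8).
Factor: A=-2; B=1; C=k**3 + 3*k**2 + 29*k/6 + 4/3.
Key eq: (-2)·f(k+1) = (1)·f(k) + (k**3 + 3*k**2 + 29*k/6 + 4/3).
deg f ≤ 3 (via 0,0,3).
Solving with deg f ≤ 3: f(k) = -(2*k**3 + 2*k**2 + 3*k - 2)/6.
Then R = B(k−1)f/C = -(2*k**3 + 2*k**2 + 3*k - 2)/(6*k**3 + 18*k**2 + 29*k + 8), so s_k = R(k)·t_k = (-2)**k*(2*k**3 + 2*k**2 + 3*k - 2).
Δs = (-2)**k*(-6*k**3 - 18*k**2 - 29*k - 8), as required.
Evaluate: s_(n+1) = (-2)**(n + 1)*(2*n**3 + 8*n**2 + 13*n + 5); subtract s_(0) = -2 ⇒ S(n) = -4*(-2)**n*n**3 - 16*(-2)**n*n**2 - 26*(-2)**n*n - 10*(-2)**n + 2.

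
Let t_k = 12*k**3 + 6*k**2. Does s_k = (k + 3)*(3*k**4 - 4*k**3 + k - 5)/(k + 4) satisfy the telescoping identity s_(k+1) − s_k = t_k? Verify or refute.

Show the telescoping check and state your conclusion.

Invalid: residual (-9*k**4 - 58*k**3 - 24*k**2 + k - 5)/(k**2 + 9*k + 20) ≠ 0.

s_(k+1) = (k + 4)*(k + 3*(k + 1)**4 - 4*(k + 1)**3 - 4)/(k + 5)
s_(k+1) − s_k = (12*k**5 + 105*k**4 + 236*k**3 + 96*k**2 + k - 5)/(k**2 + 9*k + 20)
(s_(k+1) − s_k) − t_k = (-9*k**4 - 58*k**3 - 24*k**2 + k - 5)/(k**2 + 9*k + 20)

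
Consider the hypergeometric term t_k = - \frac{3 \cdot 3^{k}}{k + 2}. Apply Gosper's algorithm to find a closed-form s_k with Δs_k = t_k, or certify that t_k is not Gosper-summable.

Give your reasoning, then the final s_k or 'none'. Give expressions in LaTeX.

Compute t_(k+1)/t_k: get 3*(k + 2)/(k + 3).
Take A(k)=3*k + 6, B(k)=k + 3, C(k)=1.
Need (3*k + 6)·f(k+1) − (k + 2)·f(k) = 1.
d = -1 from the (1,1,0) case.
d = -1 < 0 ⇒ no nonzero polynomial f; not summable.

not Gosper-summable; s_k does not exist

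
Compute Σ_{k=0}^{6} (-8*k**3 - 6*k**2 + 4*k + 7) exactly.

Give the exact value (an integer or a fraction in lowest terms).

Σ = -3941

Compute t_(k+1)/t_k: get (8*k**3 + 30*k**2 + 32*k + 3)/(8*k**3 + 6*k**2 - 4*k - 7).
Factor: A=1; B=1; C=k**3 + 3*k**2/4 - k/2 - 7/8.
Key eq: (1)·f(k+1) = (1)·f(k) + (k**3 + 3*k**2/4 - k/2 - 7/8).
From deg A=0, deg B=0, deg C=3: d=4.
Coefficient equations give f(k) = k*(2*k**3 - 2*k**2 - 3*k - 4)/8.
So s_k = (B(k−1)f/C)·t_k = (k*(2*k**3 - 2*k**2 - 3*k - 4)/(8*k**3 + 6*k**2 - 4*k - 7))·t_k = k*(-2*k**3 + 2*k**2 + 3*k + 4).
Check: Δs_k = -8*k**3 - 6*k**2 + 4*k + 7. ✓
Telescoping: Σ = s_(7) − s_(0) = -3941 − (0) = -3941.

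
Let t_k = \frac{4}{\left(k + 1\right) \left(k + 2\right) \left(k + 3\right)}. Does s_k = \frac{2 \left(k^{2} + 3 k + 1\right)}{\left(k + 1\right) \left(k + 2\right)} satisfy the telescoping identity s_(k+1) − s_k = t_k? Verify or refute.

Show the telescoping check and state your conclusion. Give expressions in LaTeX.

Valid: the claim telescopes to t_k.

s_(k+1) = 2*(3*k + (k + 1)**2 + 4)/((k + 2)*(k + 3))
s_(k+1) − s_k = 4/(k**3 + 6*k**2 + 11*k + 6)
(s_(k+1) − s_k) − t_k = 0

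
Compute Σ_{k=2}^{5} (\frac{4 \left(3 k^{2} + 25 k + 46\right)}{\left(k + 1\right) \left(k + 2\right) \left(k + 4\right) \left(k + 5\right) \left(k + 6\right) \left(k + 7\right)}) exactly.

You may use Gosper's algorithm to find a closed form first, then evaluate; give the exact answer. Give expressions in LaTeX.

Σ = 29/1260

Ratio r(k) = (k + 1)*(k + 4)*(25*k + 3*(k + 1)**2 + 71)/((k + 3)*(k + 8)*(3*k**2 + 25*k + 46)).
A = k + 1, B = k + 8, C = k**3 + 34*k**2/3 + 121*k/3 + 46.
Solve (k + 1)·f(k+1) − (k + 7)·f(k) = k**3 + 34*k**2/3 + 121*k/3 + 46.
d = 6 from the (1,1,3) case.
Coefficient equations give f(k) = k*(k + 2)*(k + 3)*(k + 5)*(k**2 + 11*k + 34)/72.
R(k) = B(k−1)·f(k)/C(k) = k*(k + 2)*(k + 5)*(k + 7)*(k**2 + 11*k + 34)/(24*(3*k**2 + 25*k + 46)); s_k = R·t_k = k*(k**2 + 11*k + 34)/(6*(k**3 + 11*k**2 + 34*k + 24)).
Verify: 4*(3*k**2 + 25*k + 46)/(k**6 + 25*k**5 + 247*k**4 + 1219*k**3 + 3112*k**2 + 3796*k + 1680) matches t_k.
Sum = s_(6) − s_(2); s_(6) = 17/105, s_(2) = 5/36 ⇒ 29/1260.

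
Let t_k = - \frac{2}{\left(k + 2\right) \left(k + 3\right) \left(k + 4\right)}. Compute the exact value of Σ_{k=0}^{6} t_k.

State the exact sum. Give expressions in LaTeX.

Ratio r(k) = (k + 2)/(k + 5).
A = k + 2, B = k + 5, C = 1.
Need (k + 2)·f(k+1) − (k + 4)·f(k) = 1.
Degrees (1,1,0) ⇒ d ≤ 2.
Solve for f: f(k) = k*(k + 5)/12 (degree 2 ≤ 2).
Get s_k = R·t_k = k*(-k - 5)/(6*(k + 2)*(k + 3)) with R(k) = B(k−1)f(k)/C(k) = k*(k + 4)*(k + 5)/12.
s_(k+1) − s_k = -2/(k**3 + 9*k**2 + 26*k + 24) = t_k.
Sum = s_(7) − s_(0); s_(7) = -7/45, s_(0) = 0 ⇒ -7/45.

Σ = -7/45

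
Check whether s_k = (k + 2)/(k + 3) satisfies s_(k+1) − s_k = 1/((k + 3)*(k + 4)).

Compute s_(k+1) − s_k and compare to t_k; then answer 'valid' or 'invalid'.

Valid: the claim telescopes to t_k.

s_(k+1) = (k + 3)/(k + 4)
s_(k+1) − s_k = 1/(k**2 + 7*k + 12)
(s_(k+1) − s_k) − t_k = 0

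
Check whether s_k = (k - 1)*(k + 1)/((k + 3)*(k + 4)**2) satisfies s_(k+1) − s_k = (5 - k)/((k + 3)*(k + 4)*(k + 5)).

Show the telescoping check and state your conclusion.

s_(k+1) = k*(k + 2)/((k + 4)*(k + 5)**2)
s_(k+1) − s_k = (k*(k + 2)*(k + 3)*(k + 4) - (k - 1)*(k + 1)*(k + 5)**2)/((k + 3)*(k + 4)**2*(k + 5)**2)
(s_(k+1) − s_k) − t_k = 3*(2*k**2 + 3*k - 25)/(k**5 + 21*k**4 + 175*k**3 + 723*k**2 + 1480*k + 1200)

Invalid: residual 3*(2*k**2 + 3*k - 25)/(k**5 + 21*k**4 + 175*k**3 + 723*k**2 + 1480*k + 1200) ≠ 0.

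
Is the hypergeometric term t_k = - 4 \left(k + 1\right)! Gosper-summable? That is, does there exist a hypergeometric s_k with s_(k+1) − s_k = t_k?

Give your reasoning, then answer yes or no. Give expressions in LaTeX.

No — negative degree bound, so no certificate f.

Ratio r(k) = k + 2.
A = k + 2, B = 1, C = 1.
Solve (k + 2)·f(k+1) − (1)·f(k) = 1.
deg f ≤ -1 (via 1,0,0).
Bound -1 < 0, so the key equation has no polynomial solution.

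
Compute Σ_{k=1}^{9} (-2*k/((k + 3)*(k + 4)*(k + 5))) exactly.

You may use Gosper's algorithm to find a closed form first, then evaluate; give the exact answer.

The ratio is (k + 1)*(k + 3)/(k*(k + 6)).
Gosper form: A/B · C(k+1)/C(k) with A=k + 3, B=k + 6, C=k.
Solve (k + 3)·f(k+1) − (k + 5)·f(k) = k.
deg f ≤ 2 (via 1,1,1).
Solve for f: f(k) = k*(k - 1)/8 (degree 2 ≤ 2).
Then R = B(k−1)f/C = (k - 1)*(k + 5)/8, so s_k = R(k)·t_k = k*(1 - k)/(4*(k + 3)*(k + 4)).
Check: Δs_k = -2*k/(k**3 + 12*k**2 + 47*k + 60). ✓
Evaluate s at k=10 and k=1: -45/364 and 0; difference -45/364.

Σ = -45/364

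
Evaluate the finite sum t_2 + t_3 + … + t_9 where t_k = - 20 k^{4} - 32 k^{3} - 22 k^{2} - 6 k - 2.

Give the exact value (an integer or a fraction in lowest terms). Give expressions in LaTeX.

Σ = -377936

Step 1: r(k) = (10*k**4 + 56*k**3 + 119*k**2 + 113*k + 41)/(10*k**4 + 16*k**3 + 11*k**2 + 3*k + 1).
So A=1 and B=1, with C=k**4 + 8*k**3/5 + 11*k**2/10 + 3*k/10 + 1/10.
Key eq: (1)·f(k+1) = (1)·f(k) + (k**4 + 8*k**3/5 + 11*k**2/10 + 3*k/10 + 1/10).
From deg A=0, deg B=0, deg C=4: d=5.
Match coefficients ⇒ f(k) = k*(2*k**4 - k**3 - k**2 + 1)/10.
Certificate R = B(k−1)f/C = k*(2*k**4 - k**3 - k**2 + 1)/(10*k**4 + 16*k**3 + 11*k**2 + 3*k + 1) gives s_k = 2*k*(-2*k**4 + k**3 + k**2 - 1).
Δs = -20*k**4 - 32*k**3 - 22*k**2 - 6*k - 2, as required.
Σ_(k=2)^(9) t_k = s_(10) − s_(2) = -378020 − (-84) = -377936.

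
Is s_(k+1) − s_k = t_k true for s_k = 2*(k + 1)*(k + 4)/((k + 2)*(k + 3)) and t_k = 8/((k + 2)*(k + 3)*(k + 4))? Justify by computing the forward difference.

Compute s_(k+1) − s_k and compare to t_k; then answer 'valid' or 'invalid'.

s_(k+1) = 2*(k + 2)*(k + 5)/((k + 3)*(k + 4))
s_(k+1) − s_k = 8/(k**3 + 9*k**2 + 26*k + 24)
(s_(k+1) − s_k) − t_k = 0

Valid — Δs_k = t_k.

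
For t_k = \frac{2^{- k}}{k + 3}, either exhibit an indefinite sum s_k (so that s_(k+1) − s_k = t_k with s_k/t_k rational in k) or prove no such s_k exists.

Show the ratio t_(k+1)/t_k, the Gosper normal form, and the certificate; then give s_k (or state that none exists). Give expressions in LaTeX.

none — t_k is not Gosper-summable

t_(k+1)/t_k = (k + 3)/(2*(k + 4)).
A = k/2 + 3/2, B = k + 4, C = 1.
Key eq: (k/2 + 3/2)·f(k+1) = (k + 3)·f(k) + (1).
d = -1 from the (1,1,0) case.
deg f ≤ -1 is impossible — no certificate.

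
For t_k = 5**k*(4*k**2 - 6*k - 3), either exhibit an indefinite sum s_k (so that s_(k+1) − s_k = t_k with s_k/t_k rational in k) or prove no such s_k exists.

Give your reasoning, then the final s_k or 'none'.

r(k) = 5*(4*k**2 + 2*k - 5)/(4*k**2 - 6*k - 3) after simplifying.
Gosper form: A/B · C(k+1)/C(k) with A=5, B=1, C=k**2 - 3*k/2 - 3/4.
Key eq: (5)·f(k+1) = (1)·f(k) + (k**2 - 3*k/2 - 3/4).
Bound: deg f ≤ 2.
Coefficient equations give f(k) = (k - 3)*(k - 1)/4.
So s_k = (B(k−1)f/C)·t_k = ((k - 3)*(k - 1)/(4*k**2 - 6*k - 3))·t_k = 5**k*(k**2 - 4*k + 3).
Δs = 5**k*(4*k**2 - 6*k - 3), as required.

s_k = 5**k*(k**2 - 4*k + 3)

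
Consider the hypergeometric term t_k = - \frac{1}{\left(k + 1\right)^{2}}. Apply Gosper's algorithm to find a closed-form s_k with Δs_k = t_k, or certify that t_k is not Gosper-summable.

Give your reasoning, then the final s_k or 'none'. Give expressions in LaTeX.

Compute t_(k+1)/t_k: get (k + 1)**2/(k + 2)**2.
Gosper form: A/B · C(k+1)/C(k) with A=k**2 + 2*k + 1, B=k**2 + 4*k + 4, C=1.
Set up (k**2 + 2*k + 1)·f(k+1) − (k**2 + 2*k + 1)·f(k) − (1) = 0.
d = 0 from the (2,2,0) case.
Put f(k) = c0: A·f(k+1) − B(k−1)·f(k) − C = -1; need -1 = 0 — inconsistent ⇒ no f, not summable.

none (Gosper's algorithm certifies no s_k)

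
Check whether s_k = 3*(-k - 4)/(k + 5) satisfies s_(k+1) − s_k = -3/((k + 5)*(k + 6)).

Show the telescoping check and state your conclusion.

s_(k+1) = 3*(-k - 5)/(k + 6)
s_(k+1) − s_k = -3/(k**2 + 11*k + 30)
(s_(k+1) − s_k) − t_k = 0

Valid: the claim telescopes to t_k.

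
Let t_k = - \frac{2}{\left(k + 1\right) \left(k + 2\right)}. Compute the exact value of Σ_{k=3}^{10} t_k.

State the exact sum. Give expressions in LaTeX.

The ratio is (k + 1)/(k + 3).
So A=k + 1 and B=k + 3, with C=1.
f must satisfy (k + 1)·f(k+1) − (k + 2)·f(k) = 1.
From deg A=1, deg B=1, deg C=0: d=1.
Coefficient equations give f(k) = k.
Get s_k = R·t_k = -2*k/(k + 1) with R(k) = B(k−1)f(k)/C(k) = k*(k + 2).
Check: Δs_k = -2/(k**2 + 3*k + 2). ✓
Telescoping: Σ = s_(11) − s_(3) = -11/6 − (-3/2) = -1/3.

Σ = -1/3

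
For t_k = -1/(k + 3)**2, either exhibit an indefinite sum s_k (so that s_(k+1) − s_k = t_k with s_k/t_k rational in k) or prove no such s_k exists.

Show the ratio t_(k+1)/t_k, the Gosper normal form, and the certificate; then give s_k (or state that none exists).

Compute t_(k+1)/t_k: get (k + 3)**2/(k + 4)**2.
Normal form (A,B,C) = (k**2 + 6*k + 9, k**2 + 8*k + 16, 1).
f must satisfy (k**2 + 6*k + 9)·f(k+1) − (k**2 + 6*k + 9)·f(k) = 1.
From deg A=2, deg B=2, deg C=0: d=0.
f = c0 ⇒ A·f(k+1) − B(k−1)·f(k) − C = -1. The system {-1 = 0} is inconsistent; no antidifference.

no hypergeometric antidifference exists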